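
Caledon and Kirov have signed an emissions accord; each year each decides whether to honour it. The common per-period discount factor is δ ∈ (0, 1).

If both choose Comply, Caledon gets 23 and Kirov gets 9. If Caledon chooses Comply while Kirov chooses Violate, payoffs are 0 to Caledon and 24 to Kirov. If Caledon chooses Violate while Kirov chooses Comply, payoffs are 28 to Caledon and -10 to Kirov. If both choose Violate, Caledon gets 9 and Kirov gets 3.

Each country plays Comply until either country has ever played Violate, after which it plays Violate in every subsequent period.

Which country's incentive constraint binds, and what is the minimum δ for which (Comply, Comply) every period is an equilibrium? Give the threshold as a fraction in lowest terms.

Caledon's threshold: (28−23)/(28−9) = 5/19.
Kirov's threshold: (24−9)/(24−3) = 5/7.
5/19 < 5/7, so Kirov binds and δ* = 5/7.

Kirov; δ ≥ 5/7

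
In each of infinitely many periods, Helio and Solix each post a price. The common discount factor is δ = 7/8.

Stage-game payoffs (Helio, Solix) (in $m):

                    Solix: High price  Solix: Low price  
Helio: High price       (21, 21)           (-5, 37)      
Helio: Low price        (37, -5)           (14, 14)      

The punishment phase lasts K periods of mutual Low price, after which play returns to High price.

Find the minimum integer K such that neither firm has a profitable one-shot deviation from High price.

No profitable deviation requires (21−14)(δ+…+δ^K) ≥ 37−21, i.e. δ+…+δ^K ≥ 16/7 ≈ 2.2857.
With δ = 7/8, the partial sums are K=1: 0.8750, K=2: 1.6406, K=3: 2.3105.
K = 3 is the first length at which the sum reaches 2.2857.

3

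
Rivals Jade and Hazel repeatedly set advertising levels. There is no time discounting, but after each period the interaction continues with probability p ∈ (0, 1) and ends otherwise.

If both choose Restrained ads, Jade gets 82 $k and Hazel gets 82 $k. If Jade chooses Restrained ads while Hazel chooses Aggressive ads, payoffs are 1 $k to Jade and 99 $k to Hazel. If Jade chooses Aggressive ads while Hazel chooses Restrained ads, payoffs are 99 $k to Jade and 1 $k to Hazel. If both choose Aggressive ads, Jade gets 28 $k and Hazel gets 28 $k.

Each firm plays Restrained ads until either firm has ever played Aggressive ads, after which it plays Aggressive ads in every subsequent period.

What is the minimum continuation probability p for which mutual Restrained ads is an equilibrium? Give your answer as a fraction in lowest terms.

With no time discounting, the continuation probability p plays the role of the discount factor.
Grim-trigger IC: 82/(1−p) ≥ 99 + 28p/(1−p) ⇒ p ≥ (99−82)/(99−28) = 17/71.

17/71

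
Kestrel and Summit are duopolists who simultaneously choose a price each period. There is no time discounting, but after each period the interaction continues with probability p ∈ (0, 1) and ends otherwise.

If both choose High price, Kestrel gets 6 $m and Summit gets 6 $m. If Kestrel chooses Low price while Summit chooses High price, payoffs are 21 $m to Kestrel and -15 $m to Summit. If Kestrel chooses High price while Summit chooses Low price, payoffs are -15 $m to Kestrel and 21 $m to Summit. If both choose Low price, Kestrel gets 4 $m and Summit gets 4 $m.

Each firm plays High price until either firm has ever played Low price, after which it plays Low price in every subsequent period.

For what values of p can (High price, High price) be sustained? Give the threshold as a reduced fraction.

With no time discounting, the continuation probability p plays the role of the discount factor.
Grim-trigger IC: 6/(1−p) ≥ 21 + 4p/(1−p) ⇒ p ≥ (21−6)/(21−4) = 15/17.

15/17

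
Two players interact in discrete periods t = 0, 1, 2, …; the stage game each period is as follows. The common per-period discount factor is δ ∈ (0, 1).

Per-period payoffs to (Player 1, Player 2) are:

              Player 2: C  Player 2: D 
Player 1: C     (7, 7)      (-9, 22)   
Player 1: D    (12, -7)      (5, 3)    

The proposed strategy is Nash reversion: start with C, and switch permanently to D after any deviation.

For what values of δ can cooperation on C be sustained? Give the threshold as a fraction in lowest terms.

15/19

Player 1's threshold: (12−7)/(12−5) = 5/7.
Player 2's threshold: (22−7)/(22−3) = 15/19.
5/7 < 15/19, so Player 2 binds and δ* = 15/19.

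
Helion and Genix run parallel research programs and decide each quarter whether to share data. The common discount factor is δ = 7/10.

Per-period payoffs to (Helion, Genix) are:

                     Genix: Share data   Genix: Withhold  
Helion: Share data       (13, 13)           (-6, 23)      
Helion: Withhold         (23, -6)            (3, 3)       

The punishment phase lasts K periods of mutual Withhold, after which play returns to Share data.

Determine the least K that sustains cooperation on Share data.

IC: δ(1−δ^K)/(1−δ) ≥ (23−13)/(13−3) = 1.
With δ = 7/10: need 1 − δ^K ≥ 1·(1−7/10)/(7/10), i.e. δ^K ≤ 0.5714.
Since (7/10)^1 = 0.7000 and (7/10)^2 = 0.4900, the smallest such K is 2.

2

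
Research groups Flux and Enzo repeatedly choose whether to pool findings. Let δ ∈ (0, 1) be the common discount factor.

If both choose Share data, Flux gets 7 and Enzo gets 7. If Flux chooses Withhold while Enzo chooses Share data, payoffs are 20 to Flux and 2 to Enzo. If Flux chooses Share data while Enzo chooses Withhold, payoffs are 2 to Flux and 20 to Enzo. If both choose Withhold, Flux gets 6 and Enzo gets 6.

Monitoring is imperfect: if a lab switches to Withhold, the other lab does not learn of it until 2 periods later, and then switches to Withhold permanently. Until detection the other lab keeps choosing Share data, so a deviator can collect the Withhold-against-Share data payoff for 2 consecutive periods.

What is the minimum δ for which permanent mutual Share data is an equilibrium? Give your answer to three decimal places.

Deviating for the 2 undetected periods gains 20−7 = 13 per period over cooperation, then loses 7−6 = 1 per period forever once punishment starts.
Gain: 13(1 + δ + … + δ^1); loss: 1·δ^2/(1−δ).
No profitable deviation ⇔ 13(1−δ^2) ≤ 1·δ^2, i.e. δ^2 ≥ 13/(13+1) = 13/14.
Hence δ ≥ (13/14)^(1/2) ≈ 0.964.

0.964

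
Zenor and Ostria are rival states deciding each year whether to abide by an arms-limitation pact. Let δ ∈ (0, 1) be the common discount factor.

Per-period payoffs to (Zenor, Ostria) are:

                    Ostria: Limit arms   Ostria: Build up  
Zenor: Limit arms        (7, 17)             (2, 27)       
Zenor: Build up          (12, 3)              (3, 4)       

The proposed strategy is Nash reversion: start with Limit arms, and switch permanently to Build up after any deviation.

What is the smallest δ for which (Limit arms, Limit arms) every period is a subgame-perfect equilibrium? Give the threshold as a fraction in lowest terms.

5/9

Zenor: cooperation gives 7 each period; deviation gives 12 once then 3 forever.
  7/(1−δ) ≥ 12 + 3δ/(1−δ) ⇒ δ ≥ 5/9.
Ostria: cooperation gives 17 each period; deviation gives 27 once then 4 forever.
  δ ≥ 10/23.
Both must hold, so the binding constraint is Zenor's: δ ≥ 5/9.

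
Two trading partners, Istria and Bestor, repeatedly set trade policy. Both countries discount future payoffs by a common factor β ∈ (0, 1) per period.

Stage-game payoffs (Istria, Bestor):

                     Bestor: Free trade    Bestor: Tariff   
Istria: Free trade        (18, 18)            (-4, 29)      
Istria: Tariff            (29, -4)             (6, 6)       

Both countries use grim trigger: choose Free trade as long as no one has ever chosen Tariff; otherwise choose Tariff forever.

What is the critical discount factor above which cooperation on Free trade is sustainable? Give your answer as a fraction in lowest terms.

Cooperation forever yields 18 each period: 18/(1−β).
Deviating yields 29 once, then 6 forever: 29 + 6β/(1−β).
No profitable deviation requires 18/(1−β) ≥ 29 + 6β/(1−β).
Multiplying by (1−β): 18 ≥ 29(1−β) + 6β = 29 − 23β.
So 23β ≥ 11, i.e. β ≥ 11/23.

11/23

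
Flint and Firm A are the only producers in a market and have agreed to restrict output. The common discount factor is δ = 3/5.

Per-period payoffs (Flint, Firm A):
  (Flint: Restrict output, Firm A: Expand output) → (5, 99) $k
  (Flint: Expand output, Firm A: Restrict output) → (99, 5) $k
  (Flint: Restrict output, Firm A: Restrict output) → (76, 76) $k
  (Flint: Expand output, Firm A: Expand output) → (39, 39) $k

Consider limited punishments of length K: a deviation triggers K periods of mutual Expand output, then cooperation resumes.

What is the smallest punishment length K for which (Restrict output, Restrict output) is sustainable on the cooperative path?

2

IC: δ(1−δ^K)/(1−δ) ≥ (99−76)/(76−39) = 23/37.
With δ = 3/5: need 1 − δ^K ≥ 23/37·(1−3/5)/(3/5), i.e. δ^K ≤ 0.5856.
Since (3/5)^1 = 0.6000 and (3/5)^2 = 0.3600, the smallest such K is 2.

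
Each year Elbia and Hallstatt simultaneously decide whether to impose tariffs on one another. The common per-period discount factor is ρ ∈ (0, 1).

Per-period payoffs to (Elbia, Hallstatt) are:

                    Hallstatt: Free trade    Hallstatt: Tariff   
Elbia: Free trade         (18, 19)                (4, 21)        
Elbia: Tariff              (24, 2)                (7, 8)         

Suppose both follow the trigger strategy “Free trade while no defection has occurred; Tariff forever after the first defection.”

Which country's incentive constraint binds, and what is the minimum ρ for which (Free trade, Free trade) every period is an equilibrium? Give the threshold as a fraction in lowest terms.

Elbia; ρ ≥ 6/17

Elbia's threshold: (24−18)/(24−7) = 6/17.
Hallstatt's threshold: (21−19)/(21−8) = 2/13.
6/17 > 2/13, so Elbia binds and ρ* = 6/17.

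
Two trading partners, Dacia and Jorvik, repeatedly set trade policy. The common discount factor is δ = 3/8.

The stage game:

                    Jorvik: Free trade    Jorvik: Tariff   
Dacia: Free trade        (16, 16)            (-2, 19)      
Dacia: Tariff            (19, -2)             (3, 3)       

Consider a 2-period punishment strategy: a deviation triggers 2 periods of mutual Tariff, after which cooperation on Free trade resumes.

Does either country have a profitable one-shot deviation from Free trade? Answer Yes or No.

IC: δ+…+δ^2 ≥ (19−16)/(16−3) = 3/13.
At δ = 3/8: partial sum = 0.5156 ≥ 0.2308. Cooperation sustainable.

No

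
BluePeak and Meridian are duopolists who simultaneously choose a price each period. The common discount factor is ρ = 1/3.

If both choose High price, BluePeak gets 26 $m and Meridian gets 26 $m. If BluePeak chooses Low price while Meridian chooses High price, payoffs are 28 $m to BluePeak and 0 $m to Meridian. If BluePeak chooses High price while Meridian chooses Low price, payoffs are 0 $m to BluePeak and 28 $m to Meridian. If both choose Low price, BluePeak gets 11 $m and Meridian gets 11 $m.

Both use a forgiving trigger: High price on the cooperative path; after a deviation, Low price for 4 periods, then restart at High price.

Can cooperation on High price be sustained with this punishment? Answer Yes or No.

A one-shot deviation gives 28 now, then 11 for 4 periods, then back to 26.
Gain from deviating: (28−26) today; loss: (26−11) in each of the next 4 periods.
No-deviation condition: (26−11)(ρ+…+ρ^4) ≥ 28−26, i.e. ρ+…+ρ^4 ≥ 2/15.
At ρ = 1/3: ρ+…+ρ^4 = 0.4938 ≥ 0.1333.
So cooperation is sustainable.

Yes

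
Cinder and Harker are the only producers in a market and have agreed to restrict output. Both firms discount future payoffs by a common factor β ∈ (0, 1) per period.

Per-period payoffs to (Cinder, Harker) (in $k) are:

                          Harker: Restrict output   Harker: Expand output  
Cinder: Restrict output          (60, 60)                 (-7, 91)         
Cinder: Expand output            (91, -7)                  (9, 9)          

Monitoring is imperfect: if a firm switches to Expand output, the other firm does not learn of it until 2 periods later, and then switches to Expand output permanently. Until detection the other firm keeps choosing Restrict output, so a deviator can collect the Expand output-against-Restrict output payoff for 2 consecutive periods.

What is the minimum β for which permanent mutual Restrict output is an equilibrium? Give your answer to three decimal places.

0.615

A deviator earns 91 for 2 periods, then 9 forever; cooperating earns 60 forever. Multiplying the IC by (1−β):
60 ≥ 91(1−β^2) + 9β^2, so 82·β^2 ≥ 31 and β^2 ≥ 31/82.
β ≥ (31/82)^(1/2) ≈ 0.615.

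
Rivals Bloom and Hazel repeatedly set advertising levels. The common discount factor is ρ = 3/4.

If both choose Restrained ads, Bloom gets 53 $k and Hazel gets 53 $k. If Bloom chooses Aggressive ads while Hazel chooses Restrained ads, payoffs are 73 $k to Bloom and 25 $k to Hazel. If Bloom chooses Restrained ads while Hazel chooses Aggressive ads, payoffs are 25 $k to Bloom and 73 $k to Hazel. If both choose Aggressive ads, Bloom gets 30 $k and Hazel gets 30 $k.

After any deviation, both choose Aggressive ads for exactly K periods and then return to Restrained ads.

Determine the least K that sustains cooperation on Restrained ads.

2

Need Σ_{k=1}^{K} ρ^k ≥ (73−53)/(53−30) = 0.8696 at ρ = 3/4.
At K = 1 the sum is 0.7500 < 0.8696; at K = 2 it is 1.3125 ≥ 0.8696.
So the minimum punishment length is K = 2.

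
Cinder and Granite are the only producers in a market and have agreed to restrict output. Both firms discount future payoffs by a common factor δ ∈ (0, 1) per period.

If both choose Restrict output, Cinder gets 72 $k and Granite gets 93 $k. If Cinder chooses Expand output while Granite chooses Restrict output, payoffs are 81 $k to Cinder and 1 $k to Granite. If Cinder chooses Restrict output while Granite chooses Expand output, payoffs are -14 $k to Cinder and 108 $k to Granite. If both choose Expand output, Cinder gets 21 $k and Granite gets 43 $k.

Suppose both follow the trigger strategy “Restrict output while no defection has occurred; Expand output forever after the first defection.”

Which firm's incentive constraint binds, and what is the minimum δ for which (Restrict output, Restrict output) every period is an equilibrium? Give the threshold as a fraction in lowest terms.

Cinder's threshold: (81−72)/(81−21) = 3/20.
Granite's threshold: (108−93)/(108−43) = 3/13.
3/20 < 3/13, so Granite binds and δ* = 3/13.

Granite; δ ≥ 3/13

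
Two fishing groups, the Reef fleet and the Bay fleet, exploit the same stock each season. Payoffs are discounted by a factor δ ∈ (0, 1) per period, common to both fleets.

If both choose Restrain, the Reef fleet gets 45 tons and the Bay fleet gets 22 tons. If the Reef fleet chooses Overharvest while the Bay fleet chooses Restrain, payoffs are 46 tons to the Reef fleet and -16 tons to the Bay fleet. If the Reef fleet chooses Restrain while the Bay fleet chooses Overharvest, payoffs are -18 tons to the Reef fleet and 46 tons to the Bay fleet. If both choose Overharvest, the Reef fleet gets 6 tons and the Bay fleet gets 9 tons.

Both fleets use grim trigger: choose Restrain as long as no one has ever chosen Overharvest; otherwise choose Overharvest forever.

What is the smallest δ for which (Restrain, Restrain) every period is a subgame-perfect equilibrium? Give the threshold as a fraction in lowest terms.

For the Reef fleet: deviation gain 46−45 = 1, per-period punishment loss 45−6 = 39. IC gives δ ≥ 1/40.
For the Bay fleet: gain 24, loss 13 per period, so δ ≥ 24/37.
The tighter constraint is the Bay fleet's, so cooperation needs δ ≥ 24/37.

24/37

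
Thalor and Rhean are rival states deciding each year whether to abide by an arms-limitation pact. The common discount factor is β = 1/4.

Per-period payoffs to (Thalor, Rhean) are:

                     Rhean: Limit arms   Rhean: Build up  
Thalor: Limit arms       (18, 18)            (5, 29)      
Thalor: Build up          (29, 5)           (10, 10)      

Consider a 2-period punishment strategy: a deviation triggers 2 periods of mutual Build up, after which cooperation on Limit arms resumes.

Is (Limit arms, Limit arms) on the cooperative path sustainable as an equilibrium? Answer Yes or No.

No

IC: β+…+β^2 ≥ (29−18)/(18−10) = 11/8.
At β = 1/4: partial sum = 0.3125 < 1.3750. Cooperation not sustainable.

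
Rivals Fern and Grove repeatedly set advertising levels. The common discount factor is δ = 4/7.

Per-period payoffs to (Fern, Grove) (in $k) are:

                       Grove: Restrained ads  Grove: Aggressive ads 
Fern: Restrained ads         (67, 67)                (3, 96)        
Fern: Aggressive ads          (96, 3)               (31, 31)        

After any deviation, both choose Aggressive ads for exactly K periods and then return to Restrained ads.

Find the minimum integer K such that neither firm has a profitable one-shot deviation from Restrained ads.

2

No profitable deviation requires (67−31)(δ+…+δ^K) ≥ 96−67, i.e. δ+…+δ^K ≥ 29/36 ≈ 0.8056.
With δ = 4/7, the partial sums are K=1: 0.5714, K=2: 0.8980.
K = 2 is the first length at which the sum reaches 0.8056.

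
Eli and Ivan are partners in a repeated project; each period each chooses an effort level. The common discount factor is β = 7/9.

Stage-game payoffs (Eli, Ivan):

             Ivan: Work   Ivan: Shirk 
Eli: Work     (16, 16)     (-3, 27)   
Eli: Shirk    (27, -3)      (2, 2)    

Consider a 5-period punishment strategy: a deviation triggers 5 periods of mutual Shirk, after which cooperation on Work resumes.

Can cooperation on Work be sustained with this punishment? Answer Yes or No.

Yes

Comparing payoff streams over the 6 periods until play realigns: cooperate → 16(1+β+…+β^5); deviate → 27 + 2(β+…+β^5).
Cooperation is sustained iff (16−2)(β+…+β^5) ≥ 27−16.
β+…+β^5 = 7/9·(1−(7/9)^5)/(1−7/9) = 2.5038, and (27−16)/(16−2) = 0.7857.
2.5038 ≥ 0.7857, so cooperation is sustainable.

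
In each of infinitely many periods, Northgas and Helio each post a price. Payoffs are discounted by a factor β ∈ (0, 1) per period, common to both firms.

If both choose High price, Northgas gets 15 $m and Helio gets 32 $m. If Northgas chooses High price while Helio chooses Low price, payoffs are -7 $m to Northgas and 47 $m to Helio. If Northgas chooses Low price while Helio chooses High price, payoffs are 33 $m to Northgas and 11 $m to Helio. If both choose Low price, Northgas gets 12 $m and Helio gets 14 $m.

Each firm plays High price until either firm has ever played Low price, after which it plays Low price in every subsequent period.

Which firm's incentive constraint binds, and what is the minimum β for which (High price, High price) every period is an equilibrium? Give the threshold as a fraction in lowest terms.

Northgas: cooperation gives 15 each period; deviation gives 33 once then 12 forever.
  15/(1−β) ≥ 33 + 12β/(1−β) ⇒ β ≥ 18/21 = 6/7.
Helio: cooperation gives 32 each period; deviation gives 47 once then 14 forever.
  β ≥ 15/33 = 5/11.
Both must hold, so the binding constraint is Northgas's: β ≥ 6/7.

Northgas; β ≥ 6/7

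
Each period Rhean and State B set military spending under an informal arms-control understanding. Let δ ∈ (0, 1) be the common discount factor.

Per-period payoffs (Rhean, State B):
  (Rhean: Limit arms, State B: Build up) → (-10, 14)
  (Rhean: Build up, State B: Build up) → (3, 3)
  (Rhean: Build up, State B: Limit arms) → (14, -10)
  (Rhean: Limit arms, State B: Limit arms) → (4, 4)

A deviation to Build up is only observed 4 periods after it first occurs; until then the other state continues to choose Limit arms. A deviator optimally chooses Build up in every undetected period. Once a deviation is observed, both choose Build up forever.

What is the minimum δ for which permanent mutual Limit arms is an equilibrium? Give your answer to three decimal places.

Deviating for the 4 undetected periods gains 14−4 = 10 per period over cooperation, then loses 4−3 = 1 per period forever once punishment starts.
Gain: 10(1 + δ + … + δ^3); loss: 1·δ^4/(1−δ).
No profitable deviation ⇔ 10(1−δ^4) ≤ 1·δ^4, i.e. δ^4 ≥ 10/(10+1) = 10/11.
Hence δ ≥ (10/11)^(1/4) ≈ 0.976.

0.976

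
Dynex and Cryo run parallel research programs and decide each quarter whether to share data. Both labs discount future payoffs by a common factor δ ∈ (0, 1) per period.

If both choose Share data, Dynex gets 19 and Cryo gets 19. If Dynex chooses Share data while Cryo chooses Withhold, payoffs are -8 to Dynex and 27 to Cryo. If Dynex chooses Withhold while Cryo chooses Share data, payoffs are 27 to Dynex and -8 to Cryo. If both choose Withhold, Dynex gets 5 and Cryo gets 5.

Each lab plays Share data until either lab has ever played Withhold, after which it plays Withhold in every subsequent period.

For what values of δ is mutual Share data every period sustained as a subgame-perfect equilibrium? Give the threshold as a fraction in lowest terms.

Under grim trigger the critical discount factor is (T−C)/(T−P) with T = 27, C = 19, P = 5.
δ* = (27−19)/(27−5) = 8/22 = 4/11.

4/11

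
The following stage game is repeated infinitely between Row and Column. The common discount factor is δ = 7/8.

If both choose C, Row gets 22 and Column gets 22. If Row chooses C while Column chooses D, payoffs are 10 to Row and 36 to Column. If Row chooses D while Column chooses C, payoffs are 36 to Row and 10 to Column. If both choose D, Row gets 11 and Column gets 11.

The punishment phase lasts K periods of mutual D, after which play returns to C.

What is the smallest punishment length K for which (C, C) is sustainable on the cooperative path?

2

Need Σ_{k=1}^{K} δ^k ≥ (36−22)/(22−11) = 1.2727 at δ = 7/8.
At K = 1 the sum is 0.8750 < 1.2727; at K = 2 it is 1.6406 ≥ 1.2727.
So the minimum punishment length is K = 2.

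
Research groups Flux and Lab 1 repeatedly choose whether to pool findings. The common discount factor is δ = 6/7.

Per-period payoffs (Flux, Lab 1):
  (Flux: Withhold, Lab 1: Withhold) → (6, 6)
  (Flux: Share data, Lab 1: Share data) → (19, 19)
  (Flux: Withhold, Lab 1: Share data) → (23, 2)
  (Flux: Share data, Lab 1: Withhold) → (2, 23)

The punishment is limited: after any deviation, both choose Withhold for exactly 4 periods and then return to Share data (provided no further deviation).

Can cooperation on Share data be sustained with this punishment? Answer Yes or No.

Comparing payoff streams over the 5 periods until play realigns: cooperate → 19(1+δ+…+δ^4); deviate → 23 + 6(δ+…+δ^4).
Cooperation is sustained iff (19−6)(δ+…+δ^4) ≥ 23−19.
δ+…+δ^4 = 6/7·(1−(6/7)^4)/(1−6/7) = 2.7613, and (23−19)/(19−6) = 0.3077.
2.7613 ≥ 0.3077, so cooperation is sustainable.

Yes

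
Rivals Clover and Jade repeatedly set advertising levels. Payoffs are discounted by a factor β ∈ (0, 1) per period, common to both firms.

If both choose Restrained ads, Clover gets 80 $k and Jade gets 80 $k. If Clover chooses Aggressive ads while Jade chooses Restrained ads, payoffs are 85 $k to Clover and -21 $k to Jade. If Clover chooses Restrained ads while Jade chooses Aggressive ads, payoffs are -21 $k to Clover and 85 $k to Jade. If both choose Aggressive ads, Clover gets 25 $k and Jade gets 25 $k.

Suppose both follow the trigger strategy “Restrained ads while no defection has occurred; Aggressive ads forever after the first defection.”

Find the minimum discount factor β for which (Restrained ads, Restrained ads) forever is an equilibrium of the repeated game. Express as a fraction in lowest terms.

One-period gain from deviating is 85 − 80 = 5. The loss is 80 − 25 = 55 in every subsequent period, with present value 55·β/(1−β).
Deviation is unprofitable when 55·β/(1−β) ≥ 5, i.e. β/(1−β) ≥ 1/11.
Equivalently β ≥ 5/(5+55) = 1/12.

1/12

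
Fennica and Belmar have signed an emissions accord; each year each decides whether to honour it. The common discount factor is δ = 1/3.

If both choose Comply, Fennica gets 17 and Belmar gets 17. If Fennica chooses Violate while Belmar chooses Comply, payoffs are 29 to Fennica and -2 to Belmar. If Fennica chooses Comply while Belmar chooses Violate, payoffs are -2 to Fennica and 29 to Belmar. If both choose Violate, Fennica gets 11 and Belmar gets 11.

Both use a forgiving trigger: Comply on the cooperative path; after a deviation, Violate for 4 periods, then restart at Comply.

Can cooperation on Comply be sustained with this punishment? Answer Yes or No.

Comparing payoff streams over the 5 periods until play realigns: cooperate → 17(1+δ+…+δ^4); deviate → 29 + 11(δ+…+δ^4).
Cooperation is sustained iff (17−11)(δ+…+δ^4) ≥ 29−17.
δ+…+δ^4 = 1/3·(1−(1/3)^4)/(1−1/3) = 0.4938, and (29−17)/(17−11) = 2.0000.
0.4938 < 2.0000, so cooperation is not sustainable.

No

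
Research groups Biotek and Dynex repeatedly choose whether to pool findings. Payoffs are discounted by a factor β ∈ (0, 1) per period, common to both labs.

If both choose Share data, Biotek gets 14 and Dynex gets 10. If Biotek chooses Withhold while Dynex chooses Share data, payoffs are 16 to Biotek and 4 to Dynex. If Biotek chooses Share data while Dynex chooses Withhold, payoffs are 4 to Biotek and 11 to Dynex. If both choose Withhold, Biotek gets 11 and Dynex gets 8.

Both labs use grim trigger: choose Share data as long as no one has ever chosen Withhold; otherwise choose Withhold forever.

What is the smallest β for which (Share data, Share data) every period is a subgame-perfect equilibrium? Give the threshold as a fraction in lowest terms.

Biotek: cooperation gives 14 each period; deviation gives 16 once then 11 forever.
  14/(1−β) ≥ 16 + 11β/(1−β) ⇒ β ≥ 2/5.
Dynex: cooperation gives 10 each period; deviation gives 11 once then 8 forever.
  β ≥ 1/3.
Both must hold, so the binding constraint is Biotek's: β ≥ 2/5.

2/5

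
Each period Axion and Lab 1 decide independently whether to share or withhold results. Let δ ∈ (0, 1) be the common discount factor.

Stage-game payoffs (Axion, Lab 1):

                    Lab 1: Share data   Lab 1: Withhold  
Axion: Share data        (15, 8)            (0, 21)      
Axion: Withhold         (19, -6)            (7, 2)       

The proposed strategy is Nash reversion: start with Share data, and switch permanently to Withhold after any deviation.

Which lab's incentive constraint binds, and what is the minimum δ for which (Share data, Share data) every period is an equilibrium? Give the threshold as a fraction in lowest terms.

For Axion: deviation gain 19−15 = 4, per-period punishment loss 15−7 = 8. IC gives δ ≥ 4/12 = 1/3.
For Lab 1: gain 13, loss 6 per period, so δ ≥ 13/19.
The tighter constraint is Lab 1's, so cooperation needs δ ≥ 13/19.

Lab 1; δ ≥ 13/19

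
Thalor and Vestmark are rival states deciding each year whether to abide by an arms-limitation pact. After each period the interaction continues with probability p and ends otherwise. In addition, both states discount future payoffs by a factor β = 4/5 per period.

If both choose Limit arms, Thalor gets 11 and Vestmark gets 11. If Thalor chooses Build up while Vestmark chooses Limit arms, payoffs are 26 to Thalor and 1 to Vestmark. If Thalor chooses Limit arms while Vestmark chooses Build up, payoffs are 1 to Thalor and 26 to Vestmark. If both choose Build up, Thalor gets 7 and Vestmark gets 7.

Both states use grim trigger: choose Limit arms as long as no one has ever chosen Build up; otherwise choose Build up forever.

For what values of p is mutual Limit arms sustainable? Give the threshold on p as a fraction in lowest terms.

75/76

Expected continuation weight on next period's payoff is β·p = 4/5·p, which plays the role of the discount factor.
Cooperation requires 4/5·p ≥ (26−11)/(26−7) = 15/19, hence p ≥ 75/76.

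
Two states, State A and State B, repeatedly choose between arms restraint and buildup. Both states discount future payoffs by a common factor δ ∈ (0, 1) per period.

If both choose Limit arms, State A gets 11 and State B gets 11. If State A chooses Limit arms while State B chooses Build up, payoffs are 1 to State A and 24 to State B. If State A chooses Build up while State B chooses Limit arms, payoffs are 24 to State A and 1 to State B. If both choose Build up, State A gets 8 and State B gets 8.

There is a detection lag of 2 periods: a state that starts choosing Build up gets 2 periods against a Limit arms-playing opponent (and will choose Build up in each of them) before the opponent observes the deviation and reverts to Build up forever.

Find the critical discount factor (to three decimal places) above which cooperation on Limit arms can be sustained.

A deviator earns 24 for 2 periods, then 8 forever; cooperating earns 11 forever. Multiplying the IC by (1−δ):
11 ≥ 24(1−δ^2) + 8δ^2, so 16·δ^2 ≥ 13 and δ^2 ≥ 13/16.
δ ≥ (13/16)^(1/2) ≈ 0.901.

0.901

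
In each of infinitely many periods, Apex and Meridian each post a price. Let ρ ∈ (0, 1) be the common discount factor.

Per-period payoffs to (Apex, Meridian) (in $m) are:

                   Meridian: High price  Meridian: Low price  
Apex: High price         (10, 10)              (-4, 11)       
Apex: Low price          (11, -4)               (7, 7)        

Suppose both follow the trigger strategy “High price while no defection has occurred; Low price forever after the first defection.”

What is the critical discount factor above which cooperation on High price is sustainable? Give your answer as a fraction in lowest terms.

1/4

10/(1−ρ) ≥ 11 + 7ρ/(1−ρ)
10 ≥ 11 − 4ρ
ρ ≥ 1/4.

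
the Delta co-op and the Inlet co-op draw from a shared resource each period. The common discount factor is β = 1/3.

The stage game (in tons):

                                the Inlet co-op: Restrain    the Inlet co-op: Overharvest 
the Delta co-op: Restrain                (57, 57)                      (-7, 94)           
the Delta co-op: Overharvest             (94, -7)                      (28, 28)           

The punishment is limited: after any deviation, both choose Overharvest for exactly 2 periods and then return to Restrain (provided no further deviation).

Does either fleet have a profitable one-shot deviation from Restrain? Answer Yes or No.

Comparing payoff streams over the 3 periods until play realigns: cooperate → 57(1+β+…+β^2); deviate → 94 + 28(β+…+β^2).
Cooperation is sustained iff (57−28)(β+…+β^2) ≥ 94−57.
β+…+β^2 = 1/3·(1−(1/3)^2)/(1−1/3) = 0.4444, and (94−57)/(57−28) = 1.2759.
0.4444 < 1.2759, so cooperation is not sustainable.

Yes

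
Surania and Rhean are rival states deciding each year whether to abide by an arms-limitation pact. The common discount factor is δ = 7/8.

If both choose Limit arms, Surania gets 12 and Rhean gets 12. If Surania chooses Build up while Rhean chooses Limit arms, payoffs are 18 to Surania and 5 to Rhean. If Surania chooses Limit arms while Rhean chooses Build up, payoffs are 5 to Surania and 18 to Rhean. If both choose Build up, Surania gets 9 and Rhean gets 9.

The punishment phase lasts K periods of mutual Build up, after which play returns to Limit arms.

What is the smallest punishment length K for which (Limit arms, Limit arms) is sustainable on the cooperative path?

3

No profitable deviation requires (12−9)(δ+…+δ^K) ≥ 18−12, i.e. δ+…+δ^K ≥ 2 ≈ 2.0000.
With δ = 7/8, the partial sums are K=1: 0.8750, K=2: 1.6406, K=3: 2.3105.
K = 3 is the first length at which the sum reaches 2.0000.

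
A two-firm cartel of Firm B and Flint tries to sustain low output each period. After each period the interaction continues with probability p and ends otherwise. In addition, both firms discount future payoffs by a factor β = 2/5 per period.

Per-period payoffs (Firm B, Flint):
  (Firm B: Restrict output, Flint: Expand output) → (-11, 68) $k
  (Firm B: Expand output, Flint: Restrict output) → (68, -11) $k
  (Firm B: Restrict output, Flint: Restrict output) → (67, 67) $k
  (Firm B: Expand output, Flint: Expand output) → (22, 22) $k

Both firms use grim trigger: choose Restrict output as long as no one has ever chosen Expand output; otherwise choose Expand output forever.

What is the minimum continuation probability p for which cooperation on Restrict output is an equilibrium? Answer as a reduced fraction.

With continuation probability p and discount β, the effective per-period discount factor is βp.
Grim-trigger IC: βp ≥ (68−67)/(68−22) = 1/46.
So p ≥ (1/46)/(2/5) = 5/92.

5/92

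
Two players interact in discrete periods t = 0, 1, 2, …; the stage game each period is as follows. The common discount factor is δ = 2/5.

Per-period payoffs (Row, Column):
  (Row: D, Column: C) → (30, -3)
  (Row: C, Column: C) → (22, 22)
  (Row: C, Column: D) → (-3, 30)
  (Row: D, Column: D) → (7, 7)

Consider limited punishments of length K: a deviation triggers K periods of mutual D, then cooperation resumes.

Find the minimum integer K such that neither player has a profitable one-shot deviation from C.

Need Σ_{k=1}^{K} δ^k ≥ (30−22)/(22−7) = 0.5333 at δ = 2/5.
At K = 1 the sum is 0.4000 < 0.5333; at K = 2 it is 0.5600 ≥ 0.5333.
So the minimum punishment length is K = 2.

2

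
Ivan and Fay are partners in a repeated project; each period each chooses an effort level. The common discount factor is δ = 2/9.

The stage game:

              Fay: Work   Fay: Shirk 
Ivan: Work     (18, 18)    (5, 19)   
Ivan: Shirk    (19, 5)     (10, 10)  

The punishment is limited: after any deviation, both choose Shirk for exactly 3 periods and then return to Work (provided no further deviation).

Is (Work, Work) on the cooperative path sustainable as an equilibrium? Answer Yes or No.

Yes

A one-shot deviation gives 19 now, then 10 for 3 periods, then back to 18.
Gain from deviating: (19−18) today; loss: (18−10) in each of the next 3 periods.
No-deviation condition: (18−10)(δ+…+δ^3) ≥ 19−18, i.e. δ+…+δ^3 ≥ 1/8.
At δ = 2/9: δ+…+δ^3 = 0.2826 ≥ 0.1250.
So cooperation is sustainable.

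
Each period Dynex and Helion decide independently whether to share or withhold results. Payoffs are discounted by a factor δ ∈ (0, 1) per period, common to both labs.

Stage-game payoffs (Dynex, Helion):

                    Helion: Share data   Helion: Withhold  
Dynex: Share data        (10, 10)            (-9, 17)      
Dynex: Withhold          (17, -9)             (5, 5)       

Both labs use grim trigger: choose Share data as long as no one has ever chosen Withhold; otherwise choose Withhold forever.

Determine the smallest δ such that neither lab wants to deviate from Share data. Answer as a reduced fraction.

10/(1−δ) ≥ 17 + 5δ/(1−δ)
10 ≥ 17 − 12δ
δ ≥ 7/12.

7/12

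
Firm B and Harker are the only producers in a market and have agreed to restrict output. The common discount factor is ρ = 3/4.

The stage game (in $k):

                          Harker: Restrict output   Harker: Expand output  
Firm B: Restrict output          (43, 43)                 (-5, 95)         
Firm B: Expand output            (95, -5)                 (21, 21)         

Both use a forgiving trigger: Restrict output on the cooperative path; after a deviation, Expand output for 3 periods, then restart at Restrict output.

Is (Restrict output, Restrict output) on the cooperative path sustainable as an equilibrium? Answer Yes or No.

No

A one-shot deviation gives 95 now, then 21 for 3 periods, then back to 43.
Gain from deviating: (95−43) today; loss: (43−21) in each of the next 3 periods.
No-deviation condition: (43−21)(ρ+…+ρ^3) ≥ 95−43, i.e. ρ+…+ρ^3 ≥ 26/11.
At ρ = 3/4: ρ+…+ρ^3 = 1.7344 < 2.3636.
So cooperation is not sustainable.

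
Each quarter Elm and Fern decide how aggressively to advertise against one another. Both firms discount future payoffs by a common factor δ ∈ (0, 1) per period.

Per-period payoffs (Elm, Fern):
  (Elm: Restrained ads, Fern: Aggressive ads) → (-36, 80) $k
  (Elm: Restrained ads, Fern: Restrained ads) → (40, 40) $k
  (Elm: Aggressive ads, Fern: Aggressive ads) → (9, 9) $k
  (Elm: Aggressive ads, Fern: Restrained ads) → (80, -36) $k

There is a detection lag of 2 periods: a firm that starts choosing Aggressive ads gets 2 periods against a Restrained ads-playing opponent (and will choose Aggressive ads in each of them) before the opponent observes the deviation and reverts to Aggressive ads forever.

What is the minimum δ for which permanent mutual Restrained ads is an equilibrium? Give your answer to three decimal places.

A deviator earns 80 for 2 periods, then 9 forever; cooperating earns 40 forever. Multiplying the IC by (1−δ):
40 ≥ 80(1−δ^2) + 9δ^2, so 71·δ^2 ≥ 40 and δ^2 ≥ 40/71.
δ ≥ (40/71)^(1/2) ≈ 0.751.

0.751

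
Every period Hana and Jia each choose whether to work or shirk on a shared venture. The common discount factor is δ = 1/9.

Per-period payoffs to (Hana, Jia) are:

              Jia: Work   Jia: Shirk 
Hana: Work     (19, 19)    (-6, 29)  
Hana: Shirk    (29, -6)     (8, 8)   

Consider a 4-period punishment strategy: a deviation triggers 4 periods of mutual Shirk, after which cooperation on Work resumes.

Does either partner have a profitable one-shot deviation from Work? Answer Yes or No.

Yes

IC: δ+…+δ^4 ≥ (29−19)/(19−8) = 10/11.
At δ = 1/9: partial sum = 0.1250 < 0.9091. Cooperation not sustainable.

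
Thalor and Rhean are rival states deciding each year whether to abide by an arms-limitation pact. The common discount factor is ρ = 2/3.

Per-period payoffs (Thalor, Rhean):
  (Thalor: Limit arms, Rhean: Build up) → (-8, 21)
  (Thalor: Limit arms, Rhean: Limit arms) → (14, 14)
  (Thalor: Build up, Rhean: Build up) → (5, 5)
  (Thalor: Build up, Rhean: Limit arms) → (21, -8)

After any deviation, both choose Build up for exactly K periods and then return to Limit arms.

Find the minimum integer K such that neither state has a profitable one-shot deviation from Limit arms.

Need Σ_{k=1}^{K} ρ^k ≥ (21−14)/(14−5) = 0.7778 at ρ = 2/3.
At K = 1 the sum is 0.6667 < 0.7778; at K = 2 it is 1.1111 ≥ 0.7778.
So the minimum punishment length is K = 2.

2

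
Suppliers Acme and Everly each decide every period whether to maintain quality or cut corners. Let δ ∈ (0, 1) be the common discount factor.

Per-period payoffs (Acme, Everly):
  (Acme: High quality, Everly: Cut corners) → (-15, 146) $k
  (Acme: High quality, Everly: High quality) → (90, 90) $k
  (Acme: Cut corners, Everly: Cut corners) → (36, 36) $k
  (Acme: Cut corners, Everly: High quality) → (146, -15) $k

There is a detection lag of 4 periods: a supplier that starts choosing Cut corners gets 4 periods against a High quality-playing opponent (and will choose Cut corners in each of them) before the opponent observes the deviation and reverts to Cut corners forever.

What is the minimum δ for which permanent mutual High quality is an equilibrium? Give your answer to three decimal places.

0.845

A deviator earns 146 for 4 periods, then 36 forever; cooperating earns 90 forever. Multiplying the IC by (1−δ):
90 ≥ 146(1−δ^4) + 36δ^4, so 110·δ^4 ≥ 56 and δ^4 ≥ 28/55.
δ ≥ (28/55)^(1/4) ≈ 0.845.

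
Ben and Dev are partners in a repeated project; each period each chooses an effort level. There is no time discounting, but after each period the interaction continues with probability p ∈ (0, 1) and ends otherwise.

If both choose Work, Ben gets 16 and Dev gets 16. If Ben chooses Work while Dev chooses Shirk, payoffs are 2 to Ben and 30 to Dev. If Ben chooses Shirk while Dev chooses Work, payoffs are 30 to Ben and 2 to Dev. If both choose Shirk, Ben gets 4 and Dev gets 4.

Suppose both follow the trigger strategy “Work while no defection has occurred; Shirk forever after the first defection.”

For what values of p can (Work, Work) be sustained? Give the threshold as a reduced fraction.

7/13

With no time discounting, the continuation probability p plays the role of the discount factor.
Grim-trigger IC: 16/(1−p) ≥ 30 + 4p/(1−p) ⇒ p ≥ (30−16)/(30−4) = 7/13.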